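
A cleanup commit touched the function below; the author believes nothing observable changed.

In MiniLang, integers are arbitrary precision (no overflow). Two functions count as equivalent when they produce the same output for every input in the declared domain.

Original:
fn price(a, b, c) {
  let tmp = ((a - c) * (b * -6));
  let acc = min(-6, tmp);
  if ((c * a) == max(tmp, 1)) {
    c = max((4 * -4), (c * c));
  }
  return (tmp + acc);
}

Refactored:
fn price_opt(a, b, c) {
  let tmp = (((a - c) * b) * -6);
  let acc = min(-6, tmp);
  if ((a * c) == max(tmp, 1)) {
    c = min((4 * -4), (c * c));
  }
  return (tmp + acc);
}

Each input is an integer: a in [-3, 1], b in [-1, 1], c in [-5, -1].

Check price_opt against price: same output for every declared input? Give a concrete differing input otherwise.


The edit looks behavioral (`max((4 * -4), (c * c))` became `min((4 * -4), (c * c))`), but over these ranges it never changes the outcome; all 75 inputs agree.
verdict: equivalent


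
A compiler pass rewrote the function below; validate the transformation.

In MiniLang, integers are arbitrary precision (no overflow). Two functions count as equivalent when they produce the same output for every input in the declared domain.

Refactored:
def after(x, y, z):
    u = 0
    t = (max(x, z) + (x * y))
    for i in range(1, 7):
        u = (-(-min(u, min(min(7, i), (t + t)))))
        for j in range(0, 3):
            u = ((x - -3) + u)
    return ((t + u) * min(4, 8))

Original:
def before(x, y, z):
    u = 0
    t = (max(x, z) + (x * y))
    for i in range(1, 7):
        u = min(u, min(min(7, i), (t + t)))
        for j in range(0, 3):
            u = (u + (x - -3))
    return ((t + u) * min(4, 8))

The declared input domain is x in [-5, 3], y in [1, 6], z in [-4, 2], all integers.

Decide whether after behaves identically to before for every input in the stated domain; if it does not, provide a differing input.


This is a faithful refactor — same computation, different form, but the computed results match everywhere.
One worked example (x=2, y=5, z=2) — before: u = 0; t = 12; [i=1]; u = 0; [j=0]; u = 5; [j=1]; u = 10; [j=2]; u = 15; [i=2]; u = 2; [j=0]; u = 7; [j=1]; u = 12; [j=2]; u = 17; [i=3]; u = 3; [j=0]; u = 8; [j=1]; u = 13; [j=2]; u = 18; [i=4]; u = 4; [j=0]; u = 9; [j=1]; u = 14; [j=2]; u = 19; [i=5]; u = 5; [j=0]; u = 10; [j=1]; u = 15; [j=2]; u = 20; [i=6]; u = 6; [j=0]; u = 11; [j=1]; u = 16; [j=2]; u = 21; return 132; after: u = 0; t = 12; [i=1]; u = 0; [j=0]; u = 5; [j=1]; u = 10; [j=2]; u = 15; [i=2]; u = 2; [j=0]; u = 7; [j=1]; u = 12; [j=2]; u = 17; [i=3]; u = 3; [j=0]; u = 8; [j=1]; u = 13; [j=2]; u = 18; [i=4]; u = 4; [j=0]; u = 9; [j=1]; u = 14; [j=2]; u = 19; [i=5]; u = 5; [j=0]; u = 10; [j=1]; u = 15; [j=2]; u = 20; [i=6]; u = 6; [j=0]; u = 11; [j=1]; u = 16; [j=2]; u = 21; return 132; agreement on 132.
Across all 378 domain points the two functions coincide.
verdict: equivalent


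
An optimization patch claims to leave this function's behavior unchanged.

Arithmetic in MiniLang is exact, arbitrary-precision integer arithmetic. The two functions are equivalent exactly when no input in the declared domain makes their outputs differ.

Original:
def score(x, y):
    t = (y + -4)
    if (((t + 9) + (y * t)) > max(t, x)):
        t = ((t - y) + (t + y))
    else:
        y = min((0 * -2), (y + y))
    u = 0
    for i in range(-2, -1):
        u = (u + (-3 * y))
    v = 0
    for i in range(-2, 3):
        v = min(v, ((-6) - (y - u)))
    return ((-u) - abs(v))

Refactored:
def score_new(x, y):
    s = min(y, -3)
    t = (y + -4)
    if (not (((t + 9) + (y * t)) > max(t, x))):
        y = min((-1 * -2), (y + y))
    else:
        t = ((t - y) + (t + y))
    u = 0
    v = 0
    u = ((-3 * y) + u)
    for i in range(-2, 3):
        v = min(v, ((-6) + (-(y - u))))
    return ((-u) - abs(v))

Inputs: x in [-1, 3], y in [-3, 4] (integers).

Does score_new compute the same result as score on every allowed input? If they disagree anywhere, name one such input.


Consider the input x=3, y=1.
score: t = -3; (((t + 9) + (y * t)) > max(t, x)) -> false; y = 0; u = 0; [i=-2]; u = 0; v = 0; [i=-2]; v = -6; [i=-1]; v = -6; [i=0]; v = -6; [i=1]; v = -6; [i=2]; v = -6; return -6
score_new: s = -3; t = -3; (not (((t + 9) + (y * t)) > max(t, x))) -> true; y = 2; u = 0; v = 0; u = -6; [i=-2]; v = -14; [i=-1]; v = -14; [i=0]; v = -14; [i=1]; v = -14; [i=2]; v = -14; return -8
-6 against -8: the behavior changed.
verdict: not equivalent; witness: x=3, y=1


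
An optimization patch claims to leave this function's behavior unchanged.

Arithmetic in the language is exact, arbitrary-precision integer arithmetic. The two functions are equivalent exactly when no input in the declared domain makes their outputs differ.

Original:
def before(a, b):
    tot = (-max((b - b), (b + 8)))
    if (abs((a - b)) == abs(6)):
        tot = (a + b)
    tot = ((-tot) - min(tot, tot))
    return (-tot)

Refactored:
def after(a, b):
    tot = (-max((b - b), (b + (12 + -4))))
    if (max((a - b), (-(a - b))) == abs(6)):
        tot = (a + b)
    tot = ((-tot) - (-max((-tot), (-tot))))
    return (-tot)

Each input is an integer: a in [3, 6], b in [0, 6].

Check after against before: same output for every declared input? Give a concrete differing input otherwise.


Although arithmetic usage differs; and constant usage differs; and min/max/abs usage differs, 28/28 inputs agree.
verdict: equivalent


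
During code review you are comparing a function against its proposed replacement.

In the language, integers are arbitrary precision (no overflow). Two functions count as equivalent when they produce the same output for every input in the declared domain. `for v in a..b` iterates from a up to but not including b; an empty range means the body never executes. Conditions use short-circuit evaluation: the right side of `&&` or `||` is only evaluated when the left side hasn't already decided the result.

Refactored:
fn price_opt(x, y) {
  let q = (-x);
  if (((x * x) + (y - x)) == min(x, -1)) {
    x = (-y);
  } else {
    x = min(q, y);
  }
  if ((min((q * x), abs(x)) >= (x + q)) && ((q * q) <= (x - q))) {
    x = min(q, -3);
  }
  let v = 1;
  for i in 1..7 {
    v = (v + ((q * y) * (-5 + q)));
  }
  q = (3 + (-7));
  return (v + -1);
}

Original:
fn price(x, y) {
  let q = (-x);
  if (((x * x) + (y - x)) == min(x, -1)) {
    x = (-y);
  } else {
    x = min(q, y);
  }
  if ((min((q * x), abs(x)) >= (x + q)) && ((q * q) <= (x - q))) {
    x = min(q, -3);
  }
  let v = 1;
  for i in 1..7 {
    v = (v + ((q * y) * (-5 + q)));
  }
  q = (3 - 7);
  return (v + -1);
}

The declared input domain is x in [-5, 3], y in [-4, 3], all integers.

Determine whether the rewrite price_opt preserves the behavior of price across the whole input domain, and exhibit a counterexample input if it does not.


Side by side, the visible changes include: arithmetic usage differs.
Tracing x=2, y=-1: price: q := -2 | (((x * x) + (y - x)) == min(x, -1)): false | x := -2 | ((min((q * x), abs(x)) >= (x + q)) && ((q * q) <= (x - q))): false | v := 1 | iter i=1: | v := -13 | iter i=2: | v := -27 | iter i=3: | v := -41 | iter i=4: | v := -55 | iter i=5: | v := -69 | iter i=6: | v := -83 | q := -4 | result -84 | price_opt: q := -2 | (((x * x) + (y - x)) == min(x, -1)): false | x := -2 | ((min((q * x), abs(x)) >= (x + q)) && ((q * q) <= (x - q))): false | v := 1 | iter i=1: | v := -13 | iter i=2: | v := -27 | iter i=3: | v := -41 | iter i=4: | v := -55 | iter i=5: | v := -69 | iter i=6: | v := -83 | q := -4 | result -84 — matching result -84.
Across all 72 domain points the two functions coincide.
verdict: equivalent


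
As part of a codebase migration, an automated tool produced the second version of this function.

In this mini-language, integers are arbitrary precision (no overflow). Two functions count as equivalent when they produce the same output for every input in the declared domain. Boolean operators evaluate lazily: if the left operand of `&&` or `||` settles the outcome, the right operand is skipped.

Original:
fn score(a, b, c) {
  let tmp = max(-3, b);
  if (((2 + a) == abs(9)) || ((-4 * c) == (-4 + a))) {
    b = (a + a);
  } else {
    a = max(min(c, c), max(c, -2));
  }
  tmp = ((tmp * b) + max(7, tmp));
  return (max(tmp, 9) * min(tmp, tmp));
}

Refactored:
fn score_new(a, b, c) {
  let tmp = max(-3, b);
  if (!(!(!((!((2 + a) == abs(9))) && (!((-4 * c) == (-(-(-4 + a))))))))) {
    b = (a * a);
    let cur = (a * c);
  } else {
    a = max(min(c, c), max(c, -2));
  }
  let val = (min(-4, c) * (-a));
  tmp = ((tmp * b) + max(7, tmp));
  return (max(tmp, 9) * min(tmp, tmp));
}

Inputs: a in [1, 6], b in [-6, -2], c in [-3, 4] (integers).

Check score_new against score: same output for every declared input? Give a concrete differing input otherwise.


There is a counterexample at a=4, b=-6, c=0: -153 on one side, -369 on the other.
score: tmp := -3 | (((2 + a) == abs(9)) || ((-4 * c) == (-4 + a))): true | b := 8 | tmp := -17 | result -153
score_new: tmp := -3 | (!(!(!((!((2 + a) == abs(9))) && (!((-4 * c) == (-(-(-4 + a))))))))): true | b := 16 | cur := 0 | val := 16 | tmp := -41 | result -369
verdict: not equivalent; witness: a=4, b=-6, c=0


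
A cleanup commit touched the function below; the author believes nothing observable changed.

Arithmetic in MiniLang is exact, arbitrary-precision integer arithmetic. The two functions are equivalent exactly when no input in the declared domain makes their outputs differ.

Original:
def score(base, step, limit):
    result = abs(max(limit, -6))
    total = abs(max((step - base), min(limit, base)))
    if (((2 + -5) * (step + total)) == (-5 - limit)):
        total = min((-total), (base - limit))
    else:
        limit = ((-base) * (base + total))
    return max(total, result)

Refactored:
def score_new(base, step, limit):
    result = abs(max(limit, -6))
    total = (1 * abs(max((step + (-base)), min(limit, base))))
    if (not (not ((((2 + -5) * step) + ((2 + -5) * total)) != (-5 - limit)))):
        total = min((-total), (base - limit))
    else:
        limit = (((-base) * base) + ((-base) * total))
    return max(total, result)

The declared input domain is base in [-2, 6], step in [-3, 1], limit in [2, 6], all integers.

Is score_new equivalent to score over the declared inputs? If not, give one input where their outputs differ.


Not equivalent: base=-2, step=1, limit=2 separates them (3 vs 2).
score: result = 2; total = 3; (((2 + -5) * (step + total)) == (-5 - limit)) -> false; limit = 2; return 3
score_new: result = 2; total = 3; (not (not ((((2 + -5) * step) + ((2 + -5) * total)) != (-5 - limit)))) -> true; total = -4; return 2
verdict: not equivalent; witness: base=-2, step=1, limit=2


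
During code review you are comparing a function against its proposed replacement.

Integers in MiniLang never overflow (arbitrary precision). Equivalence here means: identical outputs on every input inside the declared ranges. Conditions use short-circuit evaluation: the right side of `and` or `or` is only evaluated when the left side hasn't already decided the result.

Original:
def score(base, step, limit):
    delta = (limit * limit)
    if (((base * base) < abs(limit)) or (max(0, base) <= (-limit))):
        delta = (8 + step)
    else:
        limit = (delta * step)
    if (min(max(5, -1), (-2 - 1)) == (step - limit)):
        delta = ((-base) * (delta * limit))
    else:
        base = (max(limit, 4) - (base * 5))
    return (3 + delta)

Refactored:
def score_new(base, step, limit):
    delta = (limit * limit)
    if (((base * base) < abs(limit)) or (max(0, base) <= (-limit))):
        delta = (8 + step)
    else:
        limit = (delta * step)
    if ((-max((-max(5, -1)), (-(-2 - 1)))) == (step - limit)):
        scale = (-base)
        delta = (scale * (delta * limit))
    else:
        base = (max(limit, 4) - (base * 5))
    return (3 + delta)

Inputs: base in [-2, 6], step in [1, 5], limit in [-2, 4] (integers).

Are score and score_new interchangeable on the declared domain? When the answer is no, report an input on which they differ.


Comparing the listings, the differences include: local variable names differ; min/max/abs usage differs; statement counts differ.
One worked example (base=1, step=1, limit=4) — score: delta=16, then (((base * base) < abs(limit)) or (max(0, base) <= (-limit))) is true, then delta=9, then (min(max(5, -1), (-2 - 1)) == (step - limit)) is true, then delta=-36, then returns -33; score_new: delta=16, then (((base * base) < abs(limit)) or (max(0, base) <= (-limit))) is true, then delta=9, then ((-max((-max(5, -1)), (-(-2 - 1)))) == (step - limit)) is true, then scale=-1, then delta=-36, then returns -33; agreement on -33.
Sweeping the whole domain (315 inputs) finds no disagreement.
verdict: equivalent


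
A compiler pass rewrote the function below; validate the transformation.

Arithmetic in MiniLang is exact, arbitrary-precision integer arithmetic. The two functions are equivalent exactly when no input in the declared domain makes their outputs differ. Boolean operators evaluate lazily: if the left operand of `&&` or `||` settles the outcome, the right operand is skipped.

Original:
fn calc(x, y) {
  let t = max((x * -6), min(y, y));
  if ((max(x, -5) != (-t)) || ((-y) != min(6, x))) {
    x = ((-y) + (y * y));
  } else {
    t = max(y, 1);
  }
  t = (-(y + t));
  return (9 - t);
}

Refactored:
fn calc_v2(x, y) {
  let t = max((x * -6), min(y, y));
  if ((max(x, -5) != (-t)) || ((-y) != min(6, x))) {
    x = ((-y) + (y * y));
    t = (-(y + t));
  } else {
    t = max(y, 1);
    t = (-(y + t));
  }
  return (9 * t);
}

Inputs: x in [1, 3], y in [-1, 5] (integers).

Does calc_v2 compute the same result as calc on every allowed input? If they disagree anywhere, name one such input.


These are not equivalent — on x=1, y=-1 the outputs split (9 vs 0).
calc: t=-1, then ((max(x, -5) != (-t)) || ((-y) != min(6, x))) is false, then t=1, then t=0, then returns 9
calc_v2: t=-1, then ((max(x, -5) != (-t)) || ((-y) != min(6, x))) is false, then t=1, then t=0, then returns 0
verdict: not equivalent; witness: x=1, y=-1


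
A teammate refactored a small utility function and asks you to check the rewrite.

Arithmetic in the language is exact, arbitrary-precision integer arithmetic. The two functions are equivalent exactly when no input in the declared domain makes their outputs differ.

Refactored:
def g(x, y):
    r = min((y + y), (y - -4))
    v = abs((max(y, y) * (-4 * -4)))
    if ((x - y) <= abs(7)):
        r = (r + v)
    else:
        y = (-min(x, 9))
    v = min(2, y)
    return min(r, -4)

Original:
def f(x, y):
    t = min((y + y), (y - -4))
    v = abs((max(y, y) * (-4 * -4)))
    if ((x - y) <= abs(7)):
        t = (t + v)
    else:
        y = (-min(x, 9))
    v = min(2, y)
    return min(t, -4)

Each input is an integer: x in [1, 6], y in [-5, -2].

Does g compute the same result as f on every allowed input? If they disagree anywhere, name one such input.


Differences: local variable names differ — yet all 24 inputs agree.
verdict: equivalent


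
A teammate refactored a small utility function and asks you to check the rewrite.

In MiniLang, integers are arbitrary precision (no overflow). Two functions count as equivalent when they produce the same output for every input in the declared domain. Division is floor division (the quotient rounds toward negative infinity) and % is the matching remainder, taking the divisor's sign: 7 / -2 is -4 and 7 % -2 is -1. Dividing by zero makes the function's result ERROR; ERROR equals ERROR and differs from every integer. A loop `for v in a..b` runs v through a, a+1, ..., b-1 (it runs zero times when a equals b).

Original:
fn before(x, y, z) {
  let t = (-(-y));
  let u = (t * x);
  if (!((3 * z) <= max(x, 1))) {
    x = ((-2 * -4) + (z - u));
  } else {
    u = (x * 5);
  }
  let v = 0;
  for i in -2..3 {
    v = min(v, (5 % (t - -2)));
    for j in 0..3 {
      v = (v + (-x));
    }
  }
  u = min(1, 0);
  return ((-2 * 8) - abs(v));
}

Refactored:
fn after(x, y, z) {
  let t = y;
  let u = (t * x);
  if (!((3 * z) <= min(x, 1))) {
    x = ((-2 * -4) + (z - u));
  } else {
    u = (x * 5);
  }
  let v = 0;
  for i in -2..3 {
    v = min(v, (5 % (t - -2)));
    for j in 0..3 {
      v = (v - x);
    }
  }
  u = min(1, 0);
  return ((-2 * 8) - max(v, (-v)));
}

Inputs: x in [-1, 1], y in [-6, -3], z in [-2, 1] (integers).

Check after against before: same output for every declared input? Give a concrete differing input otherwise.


Take x=-1, y=-6, z=0.
before: t := -6 | u := 6 | (!((3 * z) <= max(x, 1))): false | u := -5 | v := 0 | iter i=-2: | v := -3 | iter j=0: | v := -2 | iter j=1: | v := -1 | iter j=2: | v := 0 | iter i=-1: | v := -3 | iter j=0: | v := -2 | iter j=1: | v := -1 | iter j=2: | v := 0 | iter i=0: | v := -3 | iter j=0: | v := -2 | iter j=1: | v := -1 | iter j=2: | v := 0 | iter i=1: | v := -3 | iter j=0: | v := -2 | iter j=1: | v := -1 | iter j=2: | v := 0 | iter i=2: | v := -3 | iter j=0: | v := -2 | iter j=1: | v := -1 | iter j=2: | v := 0 | u := 0 | result -16
after: t := -6 | u := 6 | (!((3 * z) <= min(x, 1))): true | x := 2 | v := 0 | iter i=-2: | v := -3 | iter j=0: | v := -5 | iter j=1: | v := -7 | iter j=2: | v := -9 | iter i=-1: | v := -9 | iter j=0: | v := -11 | iter j=1: | v := -13 | iter j=2: | v := -15 | iter i=0: | v := -15 | iter j=0: | v := -17 | iter j=1: | v := -19 | iter j=2: | v := -21 | iter i=1: | v := -21 | iter j=0: | v := -23 | iter j=1: | v := -25 | iter j=2: | v := -27 | iter i=2: | v := -27 | iter j=0: | v := -29 | iter j=1: | v := -31 | iter j=2: | v := -33 | u := 0 | result -49
-16 and -49 differ, so these are not the same function on this domain.
verdict: not equivalent; witness: x=-1, y=-6, z=0


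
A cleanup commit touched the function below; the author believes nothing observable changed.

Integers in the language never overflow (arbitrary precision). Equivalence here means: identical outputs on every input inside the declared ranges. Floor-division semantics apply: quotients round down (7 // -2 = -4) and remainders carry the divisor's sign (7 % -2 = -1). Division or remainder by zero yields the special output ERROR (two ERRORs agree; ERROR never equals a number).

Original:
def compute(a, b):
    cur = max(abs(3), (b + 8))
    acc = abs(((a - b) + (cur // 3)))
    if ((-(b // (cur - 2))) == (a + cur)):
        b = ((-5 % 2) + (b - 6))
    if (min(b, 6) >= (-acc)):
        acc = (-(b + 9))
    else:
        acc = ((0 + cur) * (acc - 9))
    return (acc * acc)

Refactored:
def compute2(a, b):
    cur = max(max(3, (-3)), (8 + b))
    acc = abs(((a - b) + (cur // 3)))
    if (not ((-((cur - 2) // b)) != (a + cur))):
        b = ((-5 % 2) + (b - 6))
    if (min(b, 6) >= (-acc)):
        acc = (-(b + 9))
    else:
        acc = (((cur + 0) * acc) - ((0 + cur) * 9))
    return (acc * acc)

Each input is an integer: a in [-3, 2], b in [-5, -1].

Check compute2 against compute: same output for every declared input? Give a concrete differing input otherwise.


At a=-2, b=-1: compute gives 64, compute2 gives 3136.
verdict: not equivalent; witness: a=-2, b=-1


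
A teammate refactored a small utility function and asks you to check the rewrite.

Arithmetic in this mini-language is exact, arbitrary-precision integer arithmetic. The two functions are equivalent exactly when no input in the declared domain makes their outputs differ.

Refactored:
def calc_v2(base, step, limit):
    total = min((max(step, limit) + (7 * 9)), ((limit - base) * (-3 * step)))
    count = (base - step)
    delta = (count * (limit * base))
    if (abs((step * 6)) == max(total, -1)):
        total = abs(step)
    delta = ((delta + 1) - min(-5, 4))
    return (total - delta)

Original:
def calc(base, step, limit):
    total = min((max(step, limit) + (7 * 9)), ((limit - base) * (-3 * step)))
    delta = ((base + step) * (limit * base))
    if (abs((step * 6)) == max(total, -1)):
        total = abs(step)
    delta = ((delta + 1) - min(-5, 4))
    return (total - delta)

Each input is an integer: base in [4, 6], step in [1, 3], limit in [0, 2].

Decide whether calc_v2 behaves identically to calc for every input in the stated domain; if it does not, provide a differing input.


The rewrite breaks on base=4, step=1, limit=1, where the results are -17 and -9.
calc: total := 9 | delta := 20 | (abs((step * 6)) == max(total, -1)): false | delta := 26 | result -17
calc_v2: total := 9 | count := 3 | delta := 12 | (abs((step * 6)) == max(total, -1)): false | delta := 18 | result -9
verdict: not equivalent; witness: base=4, step=1, limit=1


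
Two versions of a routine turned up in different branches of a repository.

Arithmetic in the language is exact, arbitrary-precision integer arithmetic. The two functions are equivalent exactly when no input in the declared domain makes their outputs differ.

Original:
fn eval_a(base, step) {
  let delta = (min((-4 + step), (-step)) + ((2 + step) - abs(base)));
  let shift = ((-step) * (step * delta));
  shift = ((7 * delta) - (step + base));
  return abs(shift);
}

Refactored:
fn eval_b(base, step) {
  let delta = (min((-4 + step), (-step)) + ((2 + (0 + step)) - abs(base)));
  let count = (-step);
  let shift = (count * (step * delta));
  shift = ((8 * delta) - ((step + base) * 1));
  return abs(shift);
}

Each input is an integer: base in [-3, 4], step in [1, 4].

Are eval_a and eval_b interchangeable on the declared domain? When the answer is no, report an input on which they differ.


base=-3, step=1 yields 19 from eval_a but 22 from eval_b.
verdict: not equivalent; witness: base=-3, step=1


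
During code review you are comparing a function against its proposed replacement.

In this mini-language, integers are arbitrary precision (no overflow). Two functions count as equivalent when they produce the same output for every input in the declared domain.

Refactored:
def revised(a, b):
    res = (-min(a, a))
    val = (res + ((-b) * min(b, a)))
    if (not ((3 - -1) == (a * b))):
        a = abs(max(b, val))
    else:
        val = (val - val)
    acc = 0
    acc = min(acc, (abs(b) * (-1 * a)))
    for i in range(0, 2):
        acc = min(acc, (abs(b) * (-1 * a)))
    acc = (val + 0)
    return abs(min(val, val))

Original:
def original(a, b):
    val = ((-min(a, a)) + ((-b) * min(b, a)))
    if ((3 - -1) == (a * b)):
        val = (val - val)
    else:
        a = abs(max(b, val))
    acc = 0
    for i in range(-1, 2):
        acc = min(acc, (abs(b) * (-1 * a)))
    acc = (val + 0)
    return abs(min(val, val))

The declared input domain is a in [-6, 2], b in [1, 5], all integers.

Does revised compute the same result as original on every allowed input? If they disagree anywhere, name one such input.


This is a faithful refactor — local variable names differ, and loop structure differs, and arithmetic usage differs, and boolean connective usage differs, and min/max/abs usage differs, and statement counts differ, and constant usage differs, but the computed results match everywhere.
Tracing a=-4, b=3: original: val := 16 | ((3 - -1) == (a * b)): false | a := 16 | acc := 0 | iter i=-1: | acc := -48 | iter i=0: | acc := -48 | iter i=1: | acc := -48 | acc := 16 | result 16 | revised: res := 4 | val := 16 | (not ((3 - -1) == (a * b))): true | a := 16 | acc := 0 | acc := -48 | iter i=0: | acc := -48 | iter i=1: | acc := -48 | acc := 16 | result 16 — matching result 16.
Every one of the 45 inputs gives matching results.
verdict: equivalent


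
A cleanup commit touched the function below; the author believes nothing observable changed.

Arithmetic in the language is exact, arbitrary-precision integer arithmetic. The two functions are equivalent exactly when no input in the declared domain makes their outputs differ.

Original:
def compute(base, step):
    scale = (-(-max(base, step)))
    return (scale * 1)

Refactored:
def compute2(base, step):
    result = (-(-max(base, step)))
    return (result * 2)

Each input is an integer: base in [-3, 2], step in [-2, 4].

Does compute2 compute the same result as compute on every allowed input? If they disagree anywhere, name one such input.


Evaluate both at base=-3, step=-2.
compute: scale := -2 | result -2
compute2: result := -2 | result -4
-2 != -4, so the rewrite changes behavior.
verdict: not equivalent; witness: base=-3, step=-2


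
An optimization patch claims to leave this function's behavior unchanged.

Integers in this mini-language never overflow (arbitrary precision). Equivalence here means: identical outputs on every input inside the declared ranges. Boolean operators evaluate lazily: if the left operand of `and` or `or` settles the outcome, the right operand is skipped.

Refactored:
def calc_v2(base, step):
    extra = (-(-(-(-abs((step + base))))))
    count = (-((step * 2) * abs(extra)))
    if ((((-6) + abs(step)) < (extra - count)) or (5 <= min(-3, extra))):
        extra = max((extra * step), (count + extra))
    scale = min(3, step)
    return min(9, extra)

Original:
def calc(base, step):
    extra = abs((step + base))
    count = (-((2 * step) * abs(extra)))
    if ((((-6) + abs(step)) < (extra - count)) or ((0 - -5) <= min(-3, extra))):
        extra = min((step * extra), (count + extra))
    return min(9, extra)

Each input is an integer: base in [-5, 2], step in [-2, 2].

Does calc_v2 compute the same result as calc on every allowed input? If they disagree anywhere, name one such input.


There is a counterexample at base=-5, step=0: 0 on one side, 5 on the other.
calc: extra=5, then count=0, then ((((-6) + abs(step)) < (extra - count)) or ((0 - -5) <= min(-3, extra))) is true, then extra=0, then returns 0
calc_v2: extra=5, then count=0, then ((((-6) + abs(step)) < (extra - count)) or (5 <= min(-3, extra))) is true, then extra=5, then scale=0, then returns 5
verdict: not equivalent; witness: base=-5, step=0


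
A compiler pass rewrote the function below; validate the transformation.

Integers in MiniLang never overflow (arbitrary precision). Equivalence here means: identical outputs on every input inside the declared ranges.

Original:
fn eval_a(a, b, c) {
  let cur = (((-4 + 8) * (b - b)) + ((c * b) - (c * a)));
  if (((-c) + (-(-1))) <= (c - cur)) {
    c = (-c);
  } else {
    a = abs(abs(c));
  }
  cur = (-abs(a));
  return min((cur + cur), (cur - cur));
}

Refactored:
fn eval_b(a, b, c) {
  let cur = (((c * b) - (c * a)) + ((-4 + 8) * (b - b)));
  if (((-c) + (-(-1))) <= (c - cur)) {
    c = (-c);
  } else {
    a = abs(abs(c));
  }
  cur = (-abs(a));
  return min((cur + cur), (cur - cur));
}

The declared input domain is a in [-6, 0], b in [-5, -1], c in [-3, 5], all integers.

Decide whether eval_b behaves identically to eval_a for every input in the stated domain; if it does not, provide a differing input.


Side by side, the visible changes include: same computation, different form.
As a probe, take a=-3, b=-2, c=2: eval_a runs cur = 2; (((-c) + (-(-1))) <= (c - cur)) -> true; c = -2; cur = -3; return -6; eval_b runs cur = 2; (((-c) + (-(-1))) <= (c - cur)) -> true; c = -2; cur = -3; return -6; both end at -6.
An exhaustive pass over the 315 declared inputs shows identical outputs.
verdict: equivalent


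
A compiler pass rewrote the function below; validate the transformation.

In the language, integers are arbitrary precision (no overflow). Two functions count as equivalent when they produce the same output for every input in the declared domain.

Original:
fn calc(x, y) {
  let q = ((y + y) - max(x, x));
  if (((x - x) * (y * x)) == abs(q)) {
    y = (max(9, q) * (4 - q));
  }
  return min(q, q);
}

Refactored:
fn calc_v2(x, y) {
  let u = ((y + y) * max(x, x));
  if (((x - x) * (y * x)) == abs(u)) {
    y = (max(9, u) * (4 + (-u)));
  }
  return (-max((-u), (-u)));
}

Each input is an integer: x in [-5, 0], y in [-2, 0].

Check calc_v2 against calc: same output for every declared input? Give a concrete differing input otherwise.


These are not equivalent — on x=-5, y=-2 the outputs split (1 vs 20).
calc: q := 1 | (((x - x) * (y * x)) == abs(q)): false | result 1
calc_v2: u := 20 | (((x - x) * (y * x)) == abs(u)): false | result 20
verdict: not equivalent; witness: x=-5, y=-2


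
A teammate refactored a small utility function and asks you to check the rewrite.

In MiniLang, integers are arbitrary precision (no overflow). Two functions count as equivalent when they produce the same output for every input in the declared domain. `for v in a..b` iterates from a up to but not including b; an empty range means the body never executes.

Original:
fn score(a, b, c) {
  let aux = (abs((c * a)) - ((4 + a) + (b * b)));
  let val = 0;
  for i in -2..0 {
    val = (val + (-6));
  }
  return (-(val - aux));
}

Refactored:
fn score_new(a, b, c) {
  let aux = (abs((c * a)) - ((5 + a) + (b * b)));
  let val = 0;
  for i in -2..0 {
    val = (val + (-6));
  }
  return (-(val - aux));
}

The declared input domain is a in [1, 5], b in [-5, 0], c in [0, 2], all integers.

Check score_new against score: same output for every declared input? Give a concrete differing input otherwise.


Not equivalent: a=1, b=-5, c=0 separates them (-18 vs -19).
score: aux = -30; val = 0; [i=-2]; val = -6; [i=-1]; val = -12; return -18
score_new: aux = -31; val = 0; [i=-2]; val = -6; [i=-1]; val = -12; return -19
verdict: not equivalent; witness: a=1, b=-5, c=0


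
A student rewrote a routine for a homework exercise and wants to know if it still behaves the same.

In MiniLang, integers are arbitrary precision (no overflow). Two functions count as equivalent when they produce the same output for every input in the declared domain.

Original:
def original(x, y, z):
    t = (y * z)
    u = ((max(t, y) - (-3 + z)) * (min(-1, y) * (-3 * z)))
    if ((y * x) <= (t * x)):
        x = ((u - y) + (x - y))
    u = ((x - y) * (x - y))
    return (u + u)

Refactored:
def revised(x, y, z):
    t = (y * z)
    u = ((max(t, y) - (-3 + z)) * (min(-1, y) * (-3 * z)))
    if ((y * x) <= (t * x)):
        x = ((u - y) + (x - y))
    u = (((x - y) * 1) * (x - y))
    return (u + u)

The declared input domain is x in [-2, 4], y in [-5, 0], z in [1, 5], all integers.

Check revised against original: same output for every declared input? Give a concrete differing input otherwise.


Behavior is preserved: although arithmetic usage differs, and constant usage differs, the outputs never diverge.
Spot check at x=2, y=-4, z=3 — original: t becomes -12; next u becomes -144; next ((y * x) <= (t * x)) evaluates to false; next u becomes 36; next final value 72. revised: t becomes -12; next u becomes -144; next ((y * x) <= (t * x)) evaluates to false; next u becomes 36; next final value 72. Both give 72.
Every one of the 210 inputs gives matching results.
verdict: equivalent


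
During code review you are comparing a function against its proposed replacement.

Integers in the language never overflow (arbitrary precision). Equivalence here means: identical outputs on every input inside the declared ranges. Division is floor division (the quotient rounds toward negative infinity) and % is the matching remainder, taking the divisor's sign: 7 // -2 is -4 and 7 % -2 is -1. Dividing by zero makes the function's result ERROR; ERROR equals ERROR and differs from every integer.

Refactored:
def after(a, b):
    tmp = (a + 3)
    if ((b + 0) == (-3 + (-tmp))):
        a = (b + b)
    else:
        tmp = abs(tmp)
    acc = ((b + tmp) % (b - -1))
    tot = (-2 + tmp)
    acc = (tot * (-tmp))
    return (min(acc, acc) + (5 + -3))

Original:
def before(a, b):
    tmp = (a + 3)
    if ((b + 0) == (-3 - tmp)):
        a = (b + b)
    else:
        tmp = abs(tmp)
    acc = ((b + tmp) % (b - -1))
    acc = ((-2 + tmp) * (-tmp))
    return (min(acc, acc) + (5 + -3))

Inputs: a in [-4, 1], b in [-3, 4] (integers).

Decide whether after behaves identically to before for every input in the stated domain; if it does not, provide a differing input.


Although statement counts differ; and local variable names differ; and arithmetic usage differs, 48/48 inputs agree.
verdict: equivalent


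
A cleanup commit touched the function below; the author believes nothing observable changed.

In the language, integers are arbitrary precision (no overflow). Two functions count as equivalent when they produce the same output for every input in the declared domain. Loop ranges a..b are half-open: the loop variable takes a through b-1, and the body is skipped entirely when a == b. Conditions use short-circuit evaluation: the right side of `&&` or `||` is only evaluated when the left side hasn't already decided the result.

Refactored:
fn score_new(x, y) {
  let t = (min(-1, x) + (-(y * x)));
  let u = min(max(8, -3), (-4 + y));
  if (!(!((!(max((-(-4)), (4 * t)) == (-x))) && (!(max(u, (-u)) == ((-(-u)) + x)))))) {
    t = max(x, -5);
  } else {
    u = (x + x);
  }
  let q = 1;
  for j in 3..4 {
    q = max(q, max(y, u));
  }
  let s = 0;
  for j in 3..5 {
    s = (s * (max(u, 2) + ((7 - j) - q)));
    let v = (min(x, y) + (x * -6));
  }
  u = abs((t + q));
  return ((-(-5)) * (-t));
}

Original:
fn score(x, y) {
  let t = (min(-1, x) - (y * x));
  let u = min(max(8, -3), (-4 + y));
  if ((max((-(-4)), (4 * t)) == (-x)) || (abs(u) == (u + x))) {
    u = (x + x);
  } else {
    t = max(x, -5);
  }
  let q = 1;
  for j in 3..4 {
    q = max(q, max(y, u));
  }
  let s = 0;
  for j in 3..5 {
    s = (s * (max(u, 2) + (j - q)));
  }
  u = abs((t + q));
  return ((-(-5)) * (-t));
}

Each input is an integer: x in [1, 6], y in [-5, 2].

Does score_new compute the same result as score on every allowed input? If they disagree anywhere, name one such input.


The two versions differ — the changes include arithmetic usage differs, min/max/abs usage differs, local variable names differ, constant usage differs, statement counts differ, boolean connective usage differs.
As a probe, take x=5, y=-4: score runs t becomes 19; next u becomes -8; next ((max((-(-4)), (4 * t)) == (-x)) || (abs(u) == (u + x))) evaluates to false; next t becomes 5; next q becomes 1; next at j=3:; next q becomes 1; next s becomes 0; next at j=3:; next s becomes 0; next at j=4:; next s becomes 0; next u becomes 6; next final value -25; score_new runs t becomes 19; next u becomes -8; next (!(!((!(max((-(-4)), (4 * t)) == (-x))) && (!(max(u, (-u)) == ((-(-u)) + x)))))) evaluates to true; next t becomes 5; next q becomes 1; next at j=3:; next q becomes 1; next s becomes 0; next at j=3:; next s becomes 0; next v becomes -34; next at j=4:; next s becomes 0; next v becomes -34; next u becomes 6; next final value -25; both end at -25.
Across all 48 domain points the two functions coincide.
verdict: equivalent


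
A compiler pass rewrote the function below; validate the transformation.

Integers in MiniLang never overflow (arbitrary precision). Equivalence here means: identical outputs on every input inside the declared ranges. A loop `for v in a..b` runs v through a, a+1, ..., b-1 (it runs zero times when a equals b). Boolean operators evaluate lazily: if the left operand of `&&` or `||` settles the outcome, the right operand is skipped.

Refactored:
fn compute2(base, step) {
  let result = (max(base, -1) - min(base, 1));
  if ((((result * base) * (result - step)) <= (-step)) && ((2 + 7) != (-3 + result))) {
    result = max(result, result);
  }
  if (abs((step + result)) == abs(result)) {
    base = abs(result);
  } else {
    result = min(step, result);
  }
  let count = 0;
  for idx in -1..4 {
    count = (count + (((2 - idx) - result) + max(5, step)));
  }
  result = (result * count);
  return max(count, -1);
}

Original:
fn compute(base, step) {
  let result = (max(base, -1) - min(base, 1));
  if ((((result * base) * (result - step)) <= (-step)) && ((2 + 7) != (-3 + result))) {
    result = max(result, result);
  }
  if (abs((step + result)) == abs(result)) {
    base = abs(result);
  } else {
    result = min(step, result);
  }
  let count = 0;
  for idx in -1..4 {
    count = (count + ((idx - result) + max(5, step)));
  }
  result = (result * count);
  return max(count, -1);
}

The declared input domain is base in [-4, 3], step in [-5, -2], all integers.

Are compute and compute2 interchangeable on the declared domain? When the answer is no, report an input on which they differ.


Changes here: arithmetic usage differs, constant usage differs; the full 32-point sweep finds no disagreement.
verdict: equivalent


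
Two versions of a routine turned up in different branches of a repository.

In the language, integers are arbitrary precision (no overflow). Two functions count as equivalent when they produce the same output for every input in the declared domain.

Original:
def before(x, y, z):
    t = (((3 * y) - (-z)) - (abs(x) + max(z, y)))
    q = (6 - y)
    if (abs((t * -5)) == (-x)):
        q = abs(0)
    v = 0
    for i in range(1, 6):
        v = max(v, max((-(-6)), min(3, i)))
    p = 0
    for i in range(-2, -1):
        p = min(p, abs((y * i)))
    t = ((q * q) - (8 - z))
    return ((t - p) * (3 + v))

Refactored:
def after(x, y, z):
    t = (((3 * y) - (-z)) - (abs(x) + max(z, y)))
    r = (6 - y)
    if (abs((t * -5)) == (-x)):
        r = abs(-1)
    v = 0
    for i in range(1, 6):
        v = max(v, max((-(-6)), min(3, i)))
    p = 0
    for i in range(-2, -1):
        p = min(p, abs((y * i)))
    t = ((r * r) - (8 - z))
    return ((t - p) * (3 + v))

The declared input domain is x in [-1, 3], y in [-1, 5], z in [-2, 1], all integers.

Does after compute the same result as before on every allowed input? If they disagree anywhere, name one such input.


Evaluate both at x=0, y=0, z=0.
before: t becomes 0; next q becomes 6; next (abs((t * -5)) == (-x)) evaluates to true; next q becomes 0; next v becomes 0; next at i=1:; next v becomes 6; next at i=2:; next v becomes 6; next at i=3:; next v becomes 6; next at i=4:; next v becomes 6; next at i=5:; next v becomes 6; next p becomes 0; next at i=-2:; next p becomes 0; next t becomes -8; next final value -72
after: t becomes 0; next r becomes 6; next (abs((t * -5)) == (-x)) evaluates to true; next r becomes 1; next v becomes 0; next at i=1:; next v becomes 6; next at i=2:; next v becomes 6; next at i=3:; next v becomes 6; next at i=4:; next v becomes 6; next at i=5:; next v becomes 6; next p becomes 0; next at i=-2:; next p becomes 0; next t becomes -7; next final value -63
-72 vs -63 — the two versions disagree here.
verdict: not equivalent; witness: x=0, y=0, z=0


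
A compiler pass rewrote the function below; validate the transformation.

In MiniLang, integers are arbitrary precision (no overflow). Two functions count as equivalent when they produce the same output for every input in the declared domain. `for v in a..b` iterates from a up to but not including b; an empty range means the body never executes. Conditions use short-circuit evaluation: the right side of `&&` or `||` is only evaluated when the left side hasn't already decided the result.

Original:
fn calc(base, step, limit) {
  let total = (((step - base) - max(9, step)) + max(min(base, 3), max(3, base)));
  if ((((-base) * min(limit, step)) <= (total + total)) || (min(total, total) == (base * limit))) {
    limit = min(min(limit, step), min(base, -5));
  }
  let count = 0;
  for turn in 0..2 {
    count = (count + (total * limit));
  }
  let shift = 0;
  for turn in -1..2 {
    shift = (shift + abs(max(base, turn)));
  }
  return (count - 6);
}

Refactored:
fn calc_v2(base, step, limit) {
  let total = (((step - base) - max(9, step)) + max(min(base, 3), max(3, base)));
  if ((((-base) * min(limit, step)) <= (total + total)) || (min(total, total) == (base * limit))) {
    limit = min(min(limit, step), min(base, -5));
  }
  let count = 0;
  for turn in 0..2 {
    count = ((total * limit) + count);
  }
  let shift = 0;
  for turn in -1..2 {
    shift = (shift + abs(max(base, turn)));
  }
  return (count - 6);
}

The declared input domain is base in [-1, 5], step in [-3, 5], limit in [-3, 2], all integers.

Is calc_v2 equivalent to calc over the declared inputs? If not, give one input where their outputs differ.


Changes here: same computation, different form; the full 378-point sweep finds no disagreement.
verdict: equivalent


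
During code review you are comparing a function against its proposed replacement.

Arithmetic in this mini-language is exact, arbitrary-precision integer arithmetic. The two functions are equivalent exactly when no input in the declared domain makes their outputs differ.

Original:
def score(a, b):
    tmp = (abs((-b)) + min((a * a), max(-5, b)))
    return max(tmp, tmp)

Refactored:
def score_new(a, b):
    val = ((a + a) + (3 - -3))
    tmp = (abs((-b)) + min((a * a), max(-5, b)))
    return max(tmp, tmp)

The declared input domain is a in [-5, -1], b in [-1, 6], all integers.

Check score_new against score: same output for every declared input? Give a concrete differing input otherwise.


The two versions differ — the changes include arithmetic usage differs; and statement counts differ; and local variable names differ; and constant usage differs.
One worked example (a=-1, b=6) — score: tmp = 7; return 7; score_new: val = 4; tmp = 7; return 7; agreement on 7.
Sweeping the whole domain (40 inputs) finds no disagreement.
verdict: equivalent
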